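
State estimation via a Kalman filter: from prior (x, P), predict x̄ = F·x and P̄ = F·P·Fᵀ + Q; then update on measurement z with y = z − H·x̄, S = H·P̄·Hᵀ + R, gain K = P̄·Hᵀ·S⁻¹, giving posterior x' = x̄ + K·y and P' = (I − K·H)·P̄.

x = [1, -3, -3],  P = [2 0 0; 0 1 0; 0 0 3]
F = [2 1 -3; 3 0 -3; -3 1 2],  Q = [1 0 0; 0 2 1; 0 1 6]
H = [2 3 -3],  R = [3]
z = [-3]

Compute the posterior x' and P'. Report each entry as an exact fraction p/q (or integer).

x̄ = F·x = [8, 12, -12]
P̄ = F·P·Fᵀ + Q = [37 39 -29; 39 47 -35; -29 -35 37]
y = z − H·x̄ = [-91]
S = H·P̄·Hᵀ + R = [2353]
K = P̄·Hᵀ·S⁻¹ = [278/2353; 324/2353; -274/2353]
x' = x̄ + K·y = [-498/181, -96/181, -254/181]
P' = (I − K·H)·P̄ = [9777/2353 1695/2353 7935/2353; 1695/2353 5615/2353 6421/2353; 7935/2353 6421/2353 11985/2353]

x' = [-498/181, -96/181, -254/181]
P' = [9777/2353 1695/2353 7935/2353; 1695/2353 5615/2353 6421/2353; 7935/2353 6421/2353 11985/2353]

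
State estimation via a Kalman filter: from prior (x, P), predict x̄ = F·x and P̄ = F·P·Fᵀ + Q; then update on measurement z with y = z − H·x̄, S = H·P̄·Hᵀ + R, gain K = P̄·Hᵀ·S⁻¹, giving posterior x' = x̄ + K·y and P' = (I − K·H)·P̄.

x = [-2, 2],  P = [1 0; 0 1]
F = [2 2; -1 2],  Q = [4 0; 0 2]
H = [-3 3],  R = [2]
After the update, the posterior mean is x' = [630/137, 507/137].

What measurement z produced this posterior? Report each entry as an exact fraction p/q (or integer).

x̄ = F·x = [0, 6]
P̄ = F·P·Fᵀ + Q = [12 2; 2 7]
S = H·P̄·Hᵀ + R = [137]
K = P̄·Hᵀ·S⁻¹ = [-30/137; 15/137]
x' − x̄ = [630/137, -315/137] = K·y
y = (KᵀK)⁻¹·Kᵀ·(x' − x̄) = [-21]
z = y + H·x̄ = [-21] + [18] = [-3]

z = [-3]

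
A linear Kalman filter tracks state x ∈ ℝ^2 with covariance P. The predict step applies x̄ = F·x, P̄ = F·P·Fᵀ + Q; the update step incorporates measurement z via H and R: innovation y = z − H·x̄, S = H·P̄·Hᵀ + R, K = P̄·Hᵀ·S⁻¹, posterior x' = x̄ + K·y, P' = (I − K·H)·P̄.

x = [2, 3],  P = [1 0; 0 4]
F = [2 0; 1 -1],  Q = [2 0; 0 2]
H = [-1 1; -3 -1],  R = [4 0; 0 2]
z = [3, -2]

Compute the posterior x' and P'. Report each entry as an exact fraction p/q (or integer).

x̄ = F·x = [4, -1]
P̄ = F·P·Fᵀ + Q = [6 2; 2 7]
y = z − H·x̄ = [8, 9]
S = H·P̄·Hᵀ + R = [13 7; 7 75]
K = P̄·Hᵀ·S⁻¹ = [-80/463 -116/463; 233/463 -102/463]
x' = x̄ + K·y = [168/463, 483/463]
P' = (I − K·H)·P̄ = [138/463 -182/463; -182/463 750/463]

x' = [168/463, 483/463]
P' = [138/463 -182/463; -182/463 750/463]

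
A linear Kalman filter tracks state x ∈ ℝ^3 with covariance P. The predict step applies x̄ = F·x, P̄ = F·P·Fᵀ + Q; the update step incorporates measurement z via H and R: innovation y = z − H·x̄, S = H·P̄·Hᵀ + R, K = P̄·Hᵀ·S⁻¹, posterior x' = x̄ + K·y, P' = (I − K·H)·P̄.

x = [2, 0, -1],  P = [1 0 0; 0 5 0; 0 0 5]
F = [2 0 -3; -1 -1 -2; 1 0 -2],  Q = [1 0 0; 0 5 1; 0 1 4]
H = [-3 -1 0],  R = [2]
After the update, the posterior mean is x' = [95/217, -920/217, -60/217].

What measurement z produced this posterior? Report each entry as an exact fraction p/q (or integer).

x̄ = F·x = [7, 0, 4]
P̄ = F·P·Fᵀ + Q = [50 28 32; 28 31 20; 32 20 25]
S = H·P̄·Hᵀ + R = [651]
K = P̄·Hᵀ·S⁻¹ = [-178/651; -115/651; -116/651]
x' − x̄ = [-1424/217, -920/217, -928/217] = K·y
y = (KᵀK)⁻¹·Kᵀ·(x' − x̄) = [24]
z = y + H·x̄ = [24] + [-21] = [3]

z = [3]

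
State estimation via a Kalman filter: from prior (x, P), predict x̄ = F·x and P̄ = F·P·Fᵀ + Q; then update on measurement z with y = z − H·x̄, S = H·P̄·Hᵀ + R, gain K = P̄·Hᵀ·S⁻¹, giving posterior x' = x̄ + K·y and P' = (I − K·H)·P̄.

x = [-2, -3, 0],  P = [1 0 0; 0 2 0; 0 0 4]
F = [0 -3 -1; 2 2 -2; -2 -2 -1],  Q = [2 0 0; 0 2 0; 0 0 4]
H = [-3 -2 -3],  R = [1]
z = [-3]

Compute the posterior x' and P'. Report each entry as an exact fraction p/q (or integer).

x̄ = F·x = [9, -10, 10]
P̄ = F·P·Fᵀ + Q = [24 -4 16; -4 30 -4; 16 -4 20]
y = z − H·x̄ = [34]
S = H·P̄·Hᵀ + R = [709]
K = P̄·Hᵀ·S⁻¹ = [-112/709; -36/709; -100/709]
x' = x̄ + K·y = [2573/709, -8314/709, 3690/709]
P' = (I − K·H)·P̄ = [4472/709 -6868/709 144/709; -6868/709 19974/709 -6436/709; 144/709 -6436/709 4180/709]

x' = [2573/709, -8314/709, 3690/709]
P' = [4472/709 -6868/709 144/709; -6868/709 19974/709 -6436/709; 144/709 -6436/709 4180/709]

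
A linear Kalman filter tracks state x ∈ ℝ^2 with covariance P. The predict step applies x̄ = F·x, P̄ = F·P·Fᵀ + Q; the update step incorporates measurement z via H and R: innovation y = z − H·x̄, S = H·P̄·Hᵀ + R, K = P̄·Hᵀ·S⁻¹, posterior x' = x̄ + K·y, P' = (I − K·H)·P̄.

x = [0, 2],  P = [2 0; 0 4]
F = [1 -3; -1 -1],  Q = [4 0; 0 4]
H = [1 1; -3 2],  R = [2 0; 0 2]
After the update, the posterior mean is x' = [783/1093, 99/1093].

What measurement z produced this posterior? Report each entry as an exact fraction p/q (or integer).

x̄ = F·x = [-6, -2]
P̄ = F·P·Fᵀ + Q = [42 10; 10 10]
S = H·P̄·Hᵀ + R = [74 -116; -116 300]
K = P̄·Hᵀ·S⁻¹ = [413/1093 -453/2186; 605/1093 395/2186]
x' − x̄ = [7341/1093, 2285/1093] = K·y
y = (KᵀK)⁻¹·Kᵀ·(x' − x̄) = [9, -16]
z = y + H·x̄ = [9, -16] + [-8, 14] = [1, -2]

z = [1, -2]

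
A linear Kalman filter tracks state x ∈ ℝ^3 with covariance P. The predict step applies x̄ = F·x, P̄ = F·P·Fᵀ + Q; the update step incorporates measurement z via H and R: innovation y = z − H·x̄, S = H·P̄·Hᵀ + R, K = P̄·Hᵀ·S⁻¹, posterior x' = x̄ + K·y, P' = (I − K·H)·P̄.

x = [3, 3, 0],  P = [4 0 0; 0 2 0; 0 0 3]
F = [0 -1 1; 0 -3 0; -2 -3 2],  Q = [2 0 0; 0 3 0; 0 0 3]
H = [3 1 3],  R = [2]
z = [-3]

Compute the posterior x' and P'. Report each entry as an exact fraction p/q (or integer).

x̄ = F·x = [-3, -9, -15]
P̄ = F·P·Fᵀ + Q = [7 6 12; 6 21 18; 12 18 49]
y = z − H·x̄ = [60]
S = H·P̄·Hᵀ + R = [887]
K = P̄·Hᵀ·S⁻¹ = [63/887; 93/887; 201/887]
x' = x̄ + K·y = [1119/887, -2403/887, -1245/887]
P' = (I − K·H)·P̄ = [2240/887 -537/887 -2019/887; -537/887 9978/887 -2727/887; -2019/887 -2727/887 3062/887]

x' = [1119/887, -2403/887, -1245/887]
P' = [2240/887 -537/887 -2019/887; -537/887 9978/887 -2727/887; -2019/887 -2727/887 3062/887]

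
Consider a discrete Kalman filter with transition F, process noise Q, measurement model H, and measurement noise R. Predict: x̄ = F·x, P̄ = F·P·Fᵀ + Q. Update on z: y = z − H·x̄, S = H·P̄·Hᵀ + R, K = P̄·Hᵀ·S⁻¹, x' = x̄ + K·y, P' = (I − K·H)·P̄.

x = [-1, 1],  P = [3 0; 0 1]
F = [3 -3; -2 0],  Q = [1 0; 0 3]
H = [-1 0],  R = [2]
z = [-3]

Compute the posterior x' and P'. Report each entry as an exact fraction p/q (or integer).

x' = [33/13, -28/13]
P' = [74/39 -12/13; -12/13 87/13]

x̄ = F·x = [-6, 2]
P̄ = F·P·Fᵀ + Q = [37 -18; -18 15]
y = z − H·x̄ = [-9]
S = H·P̄·Hᵀ + R = [39]
K = P̄·Hᵀ·S⁻¹ = [-37/39; 6/13]
x' = x̄ + K·y = [33/13, -28/13]
P' = (I − K·H)·P̄ = [74/39 -12/13; -12/13 87/13]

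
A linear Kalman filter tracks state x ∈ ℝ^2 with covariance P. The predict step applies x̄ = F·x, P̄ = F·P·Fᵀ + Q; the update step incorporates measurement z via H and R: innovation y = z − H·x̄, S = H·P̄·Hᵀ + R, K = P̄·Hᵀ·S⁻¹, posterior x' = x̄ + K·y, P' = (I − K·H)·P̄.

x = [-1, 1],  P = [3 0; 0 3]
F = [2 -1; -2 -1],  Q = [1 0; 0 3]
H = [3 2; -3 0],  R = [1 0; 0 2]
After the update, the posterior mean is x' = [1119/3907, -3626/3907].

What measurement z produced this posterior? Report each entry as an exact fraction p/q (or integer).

z = [-1, -1]

x̄ = F·x = [-3, 1]
P̄ = F·P·Fᵀ + Q = [16 -9; -9 18]
S = H·P̄·Hᵀ + R = [109 -90; -90 146]
K = P̄·Hᵀ·S⁻¹ = [30/3907 -1266/3907; 1872/3907 3753/7814]
x' − x̄ = [12840/3907, -7533/3907] = K·y
y = (KᵀK)⁻¹·Kᵀ·(x' − x̄) = [6, -10]
z = y + H·x̄ = [6, -10] + [-7, 9] = [-1, -1]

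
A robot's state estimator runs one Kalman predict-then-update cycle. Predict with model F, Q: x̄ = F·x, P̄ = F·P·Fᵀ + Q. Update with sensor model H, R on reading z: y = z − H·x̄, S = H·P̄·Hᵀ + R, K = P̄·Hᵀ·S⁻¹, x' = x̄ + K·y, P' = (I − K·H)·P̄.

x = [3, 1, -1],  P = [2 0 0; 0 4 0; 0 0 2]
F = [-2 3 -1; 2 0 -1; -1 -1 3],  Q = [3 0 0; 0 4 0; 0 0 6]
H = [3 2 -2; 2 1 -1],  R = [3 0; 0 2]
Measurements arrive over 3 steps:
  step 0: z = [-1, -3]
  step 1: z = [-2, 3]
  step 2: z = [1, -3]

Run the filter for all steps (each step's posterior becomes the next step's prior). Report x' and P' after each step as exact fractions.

step 0: x̄ = F·x = [-2, 7, -7]
step 0: P̄ = F·P·Fᵀ + Q = [49 -6 -14; -6 14 -10; -14 -10 30]
step 0: y = z − H·x̄ = [-23, -13]
step 0: S = H·P̄·Hᵀ + R = [796 478; 478 294]
step 0: K = P̄·Hᵀ·S⁻¹ = [-1373/2770 3231/2770; 771/1385 -1197/1385; -841/1385 1047/1385]
step 0: x' = x̄ + K·y = [-7982/1385, 7523/1385, -3963/1385]
step 0: P' = (I − K·H)·P̄ = [17043/2770 -7101/1385 6711/1385; -7101/1385 10624/1385 -1184/1385; 6711/1385 -1184/1385 10144/1385]
step 1: x̄ = F·x = [42496/1385, -12001/1385, -2286/277]
step 1: P̄ = F·P·Fᵀ + Q = [263161/1385 -62996/1385 -16711/277; -62996/1385 22926/1385 2504/277; -16711/277 2504/277 28555/554]
step 1: y = z − H·x̄ = [-129116/1385, -80266/1385]
step 1: S = H·P̄·Hᵀ + R = [2896406/1385 1861426/1385; 1861426/1385 2413847/2770]
step 1: K = P̄·Hᵀ·S⁻¹ = [-22392269/44525218 27355316/22262609; 8793660/22262609 -15694444/22262609; -17321461/22262609 22546391/22262609]
step 1: x' = x̄ + K·y = [141494686/22262609, -103137569/22262609, 124409760/22262609]
step 1: P' = (I − K·H)·P̄ = [286019335/44525218 -89158756/22262609 142149947/22262609; -89158756/22262609 126510566/22262609 -20418058/22262609; 142149947/22262609 -20418058/22262609 218789054/22262609]
step 2: x̄ = F·x = [-716811839/22262609, 158579612/22262609, 334872163/22262609]
step 2: P̄ = F·P·Fᵀ + Q = [3757223853/22262609 -826947978/22262609 -1575651084/22262609; -826947978/22262609 311278372/22262609 210562586/22262609; -1575651084/22262609 210562586/22262609 2926977055/44525218]
step 2: y = z − H·x̄ = [2525283228/22262609, 1543128402/22262609]
step 2: S = H·P̄·Hᵀ + R = [48280806686/22262609 30491548315/22262609; 30491548315/22262609 38843749563/44525218]
step 2: K = P̄·Hᵀ·S⁻¹ = [-355468909743/715932544952 431334673263/357966272476; 138726180983/357966272476 -123210612255/178983136238; -138862912695/178983136238 88710865728/89491568119]
step 2: x' = x̄ + K·y = [-447156877690/89491568119, 301283873806/89491568119, -380620292653/89491568119]
step 2: P' = (I − K·H)·P̄ = [4517084115333/715932544952 -1401863440989/357966272476 1126275663909/178983136238; -1401863440989/357966272476 1008524450501/178983136238 -73458882989/89491568119; 1126275663909/178983136238 -73458882989/89491568119 875395049464/89491568119]

step 0: x' = [-7982/1385, 7523/1385, -3963/1385], P' = [17043/2770 -7101/1385 6711/1385; -7101/1385 10624/1385 -1184/1385; 6711/1385 -1184/1385 10144/1385]
step 1: x' = [141494686/22262609, -103137569/22262609, 124409760/22262609], P' = [286019335/44525218 -89158756/22262609 142149947/22262609; -89158756/22262609 126510566/22262609 -20418058/22262609; 142149947/22262609 -20418058/22262609 218789054/22262609]
step 2: x' = [-447156877690/89491568119, 301283873806/89491568119, -380620292653/89491568119], P' = [4517084115333/715932544952 -1401863440989/357966272476 1126275663909/178983136238; -1401863440989/357966272476 1008524450501/178983136238 -73458882989/89491568119; 1126275663909/178983136238 -73458882989/89491568119 875395049464/89491568119]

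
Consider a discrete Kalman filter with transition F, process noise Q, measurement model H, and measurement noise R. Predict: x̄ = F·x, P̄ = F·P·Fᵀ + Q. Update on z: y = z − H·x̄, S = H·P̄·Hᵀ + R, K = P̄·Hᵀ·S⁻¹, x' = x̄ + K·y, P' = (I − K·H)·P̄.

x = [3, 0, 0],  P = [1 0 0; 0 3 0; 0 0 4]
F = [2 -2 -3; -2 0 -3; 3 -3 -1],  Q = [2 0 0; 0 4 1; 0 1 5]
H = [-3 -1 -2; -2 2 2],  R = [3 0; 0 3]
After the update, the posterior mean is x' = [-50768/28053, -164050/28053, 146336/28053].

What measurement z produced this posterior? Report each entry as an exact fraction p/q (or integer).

z = [1, 3]

x̄ = F·x = [6, -6, 9]
P̄ = F·P·Fᵀ + Q = [54 32 36; 32 44 7; 36 7 45]
S = H·P̄·Hᵀ + R = [1365 -186; -186 87]
K = P̄·Hᵀ·S⁻¹ = [-5978/28053 -3752/28053; -2110/28053 7742/28053; -3961/28053 1850/28053]
x' − x̄ = [-219086/28053, 4268/28053, -106141/28053] = K·y
y = (KᵀK)⁻¹·Kᵀ·(x' − x̄) = [31, 9]
z = y + H·x̄ = [31, 9] + [-30, -6] = [1, 3]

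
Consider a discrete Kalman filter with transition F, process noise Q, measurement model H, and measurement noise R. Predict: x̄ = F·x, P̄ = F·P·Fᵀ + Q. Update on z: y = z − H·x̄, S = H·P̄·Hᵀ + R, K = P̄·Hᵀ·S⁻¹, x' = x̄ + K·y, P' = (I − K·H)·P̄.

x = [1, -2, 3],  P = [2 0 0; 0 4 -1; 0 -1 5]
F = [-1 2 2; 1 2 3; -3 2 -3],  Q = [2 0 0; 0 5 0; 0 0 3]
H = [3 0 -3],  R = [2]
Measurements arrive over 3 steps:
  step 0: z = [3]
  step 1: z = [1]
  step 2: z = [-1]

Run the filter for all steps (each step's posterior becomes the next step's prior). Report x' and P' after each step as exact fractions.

step 0: x̄ = F·x = [1, 6, -16]
step 0: P̄ = F·P·Fᵀ + Q = [32 34 -6; 34 56 -35; -6 -35 94]
step 0: y = z − H·x̄ = [-48]
step 0: S = H·P̄·Hᵀ + R = [1244]
step 0: K = P̄·Hᵀ·S⁻¹ = [57/622; 207/1244; -75/311]
step 0: x' = x̄ + K·y = [-1057/311, -618/311, -1376/311]
step 0: P' = (I − K·H)·P̄ = [6703/311 9349/622 6684/311; 9349/622 26815/1244 4640/311; 6684/311 4640/311 6734/311]
step 1: x̄ = F·x = [-2931/311, -6421/311, 6063/311]
step 1: P̄ = F·P·Fᵀ + Q = [52762/311 100232/311 -60208/311; 100232/311 210161/311 -152806/311; -60208/311 -152806/311 157219/311]
step 1: y = z − H·x̄ = [27293/311]
step 1: S = H·P̄·Hᵀ + R = [2974195/311]
step 1: K = P̄·Hᵀ·S⁻¹ = [67782/594839; 759114/2974195; -93183/424885]
step 1: x' = x̄ + K·y = [48921/84977, 744691/424885, 105576/424885]
step 1: P' = (I − K·H)·P̄ = [27051118/594839 26262500/594839 3857990/84977; 26262500/594839 156931609/2974195 18686632/424885; 3857990/84977 18686632/424885 19352072/424885]
step 2: x̄ = F·x = [1455929/424885, 410143/84977, 438839/424885]
step 2: P̄ = F·P·Fᵀ + Q = [184553032/424885 70808356/84977 -213785088/424885; 70808356/84977 980427705/594839 -628565334/594839; -213785088/424885 -628565334/594839 2358236479/2974195]
step 2: y = z − H·x̄ = [-695231/84977]
step 2: S = H·P̄·Hᵀ + R = [11958767761/594839]
step 2: K = P̄·Hᵀ·S⁻¹ = [1673020104/11958767761; 3372671478/11958767761; -2312839257/11958767761]
step 2: x' = x̄ + K·y = [136453859137/59793838805, 30126023765/11958767761, 156368916682/59793838805]
step 2: P' = (I − K·H)·P̄ = [2444706219656/59793838805 478982729300/11958767761 2439129485976/59793838805; 478982729300/11958767761 588048752739/11958767761 476734281648/11958767761; 2439129485976/59793838805 476734281648/11958767761 2446838950166/59793838805]

step 0: x' = [-1057/311, -618/311, -1376/311], P' = [6703/311 9349/622 6684/311; 9349/622 26815/1244 4640/311; 6684/311 4640/311 6734/311]
step 1: x' = [48921/84977, 744691/424885, 105576/424885], P' = [27051118/594839 26262500/594839 3857990/84977; 26262500/594839 156931609/2974195 18686632/424885; 3857990/84977 18686632/424885 19352072/424885]
step 2: x' = [136453859137/59793838805, 30126023765/11958767761, 156368916682/59793838805], P' = [2444706219656/59793838805 478982729300/11958767761 2439129485976/59793838805; 478982729300/11958767761 588048752739/11958767761 476734281648/11958767761; 2439129485976/59793838805 476734281648/11958767761 2446838950166/59793838805]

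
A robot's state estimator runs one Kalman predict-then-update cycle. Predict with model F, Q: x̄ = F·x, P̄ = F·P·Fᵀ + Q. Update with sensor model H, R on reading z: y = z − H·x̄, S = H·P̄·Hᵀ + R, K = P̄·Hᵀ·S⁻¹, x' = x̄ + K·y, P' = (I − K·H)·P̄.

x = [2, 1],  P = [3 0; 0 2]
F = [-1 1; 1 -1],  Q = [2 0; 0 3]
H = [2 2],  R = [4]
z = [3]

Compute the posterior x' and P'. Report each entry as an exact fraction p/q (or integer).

x̄ = F·x = [-1, 1]
P̄ = F·P·Fᵀ + Q = [7 -5; -5 8]
y = z − H·x̄ = [3]
S = H·P̄·Hᵀ + R = [24]
K = P̄·Hᵀ·S⁻¹ = [1/6; 1/4]
x' = x̄ + K·y = [-1/2, 7/4]
P' = (I − K·H)·P̄ = [19/3 -6; -6 13/2]

x' = [-1/2, 7/4]
P' = [19/3 -6; -6 13/2]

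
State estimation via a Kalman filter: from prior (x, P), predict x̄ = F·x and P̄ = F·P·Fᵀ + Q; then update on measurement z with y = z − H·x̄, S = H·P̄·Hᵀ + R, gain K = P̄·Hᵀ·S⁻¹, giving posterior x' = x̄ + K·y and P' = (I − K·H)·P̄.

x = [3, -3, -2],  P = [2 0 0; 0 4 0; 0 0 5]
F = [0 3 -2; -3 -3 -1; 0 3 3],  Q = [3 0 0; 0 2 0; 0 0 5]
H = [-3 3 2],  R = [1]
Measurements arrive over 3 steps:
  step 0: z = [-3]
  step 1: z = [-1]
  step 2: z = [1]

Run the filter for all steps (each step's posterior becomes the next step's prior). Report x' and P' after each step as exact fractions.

step 0: x' = [-2501/403, 1124/403, -6043/403], P' = [4094/403 2401/403 2499/403; 2401/403 16156/403 -20606/403; 2499/403 -20606/403 103973/1209]
step 1: x' = [43794178/3352207, 114307374/3352207, -322360174/10056621], P' = [391251335/10056621 908091871/10056621 -258800240/3352207; 908091871/10056621 2220042569/10056621 -655842345/3352207; -258800240/3352207 -655842345/3352207 1786895135/10056621]
step 2: x' = [229546338383/138187814592, 381831412643/69093907296, -2197610603585/414563443776], P' = [1462267792763/138187814592 1459298021375/69093907296 -732812527341/46062604864; 1459298021375/69093907296 1789662791459/34546953648 -1058391914953/23031302432; -732812527341/46062604864 -1058391914953/23031302432 18680708798729/414563443776]

step 0: x̄ = F·x = [-5, 2, -15]
step 0: P̄ = F·P·Fᵀ + Q = [59 -26 6; -26 61 -51; 6 -51 86]
step 0: y = z − H·x̄ = [6]
step 0: S = H·P̄·Hᵀ + R = [1209]
step 0: K = P̄·Hᵀ·S⁻¹ = [-81/403; 53/403; 1/1209]
step 0: x' = x̄ + K·y = [-2501/403, 1124/403, -6043/403]
step 0: P' = (I − K·H)·P̄ = [4094/403 2401/403 2499/403; 2401/403 16156/403 -20606/403; 2499/403 -20606/403 103973/1209]
step 1: x̄ = F·x = [15458/403, 10174/403, -14757/403]
step 1: P̄ = F·P·Fᵀ + Q = [1597547/1209 -433565/1209 -124360/403; -433565/1209 456869/1209 -46205/403; -124360/403 -46205/403 88430/403]
step 1: y = z − H·x̄ = [44963/403]
step 1: S = H·P̄·Hᵀ + R = [10056621/403]
step 1: K = P̄·Hᵀ·S⁻¹ = [-759944/3352207; 266008/3352207; 411325/10056621]
step 1: x' = x̄ + K·y = [43794178/3352207, 114307374/3352207, -322360174/10056621]
step 1: P' = (I − K·H)·P̄ = [391251335/10056621 908091871/10056621 -258800240/3352207; 908091871/10056621 2220042569/10056621 -655842345/3352207; -258800240/3352207 -655842345/3352207 1786895135/10056621]
step 2: x̄ = F·x = [1673486714/10056621, -1100553794/10056621, 20561948/3352207]
step 2: P̄ = F·P·Fᵀ + Q = [50768457944/10056621 -35140405115/10056621 1118810402/3352207; -35140405115/10056621 25190740661/10056621 -971988155/3352207; 1118810402/3352207 -971988155/3352207 232411937/3352207]
step 2: y = z − H·x̄ = [2736268819/3352207]
step 2: S = H·P̄·Hᵀ + R = [414563443776/3352207]
step 2: K = P̄·Hᵀ·S⁻¹ = [-9296804695/46062604864; 3243731637/23031302432; -5807571797/414563443776]
step 2: x' = x̄ + K·y = [229546338383/138187814592, 381831412643/69093907296, -2197610603585/414563443776]
step 2: P' = (I − K·H)·P̄ = [1462267792763/138187814592 1459298021375/69093907296 -732812527341/46062604864; 1459298021375/69093907296 1789662791459/34546953648 -1058391914953/23031302432; -732812527341/46062604864 -1058391914953/23031302432 18680708798729/414563443776]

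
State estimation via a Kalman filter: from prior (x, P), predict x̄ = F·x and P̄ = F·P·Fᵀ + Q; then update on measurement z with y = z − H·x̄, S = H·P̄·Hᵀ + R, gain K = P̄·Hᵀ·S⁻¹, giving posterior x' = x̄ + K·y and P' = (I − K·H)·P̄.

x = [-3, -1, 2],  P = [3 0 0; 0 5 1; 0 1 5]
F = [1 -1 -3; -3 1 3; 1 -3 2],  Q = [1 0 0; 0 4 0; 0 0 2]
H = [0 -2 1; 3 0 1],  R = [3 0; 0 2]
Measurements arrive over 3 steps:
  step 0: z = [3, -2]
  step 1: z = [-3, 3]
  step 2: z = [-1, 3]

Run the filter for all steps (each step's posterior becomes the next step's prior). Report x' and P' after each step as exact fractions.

step 0: x' = [-11927/3079, 56182/15395, 150989/15395], P' = [49595/9237 -69350/9237 -141625/9237; -69350/9237 537037/46185 1030604/46185; -141625/9237 1030604/46185 2107693/46185]
step 1: x' = [-9572142/160752661, 3156000630/1125268627, 475734069/160752661], P' = [1413491889/1125268627 -1725209078/1125268627 -3469611967/1125268627; -1725209078/1125268627 3201211591/1125268627 5007125168/1125268627; -3469611967/1125268627 5007125168/1125268627 10252255579/1125268627]
step 2: x' = [532542679849128/275750015228149, -396177722196605/275750015228149, -884414040695855/275750015228149], P' = [329407901992523/275750015228149 -397276163892166/275750015228149 -800751282410357/275750015228149; -397276163892166/275750015228149 745969787911581/275750015228149 1152328032328932/275750015228149; -800751282410357/275750015228149 1152328032328932/275750015228149 2367472038002961/275750015228149]

step 0: x̄ = F·x = [-8, 14, 4]
step 0: P̄ = F·P·Fᵀ + Q = [60 -65 -5; -65 87 -1; -5 -1 58]
step 0: y = z − H·x̄ = [27, 18]
step 0: S = H·P̄·Hᵀ + R = [413 435; 435 570]
step 0: K = P̄·Hᵀ·S⁻¹ = [-325/3079 3580/9237; -966/3079 -4823/46185; 1033/3079 -8341/46185]
step 0: x' = x̄ + K·y = [-11927/3079, 56182/15395, 150989/15395]
step 0: P' = (I − K·H)·P̄ = [49595/9237 -69350/9237 -141625/9237; -69350/9237 537037/46185 1030604/46185; -141625/9237 1030604/46185 2107693/46185]
step 1: x̄ = F·x = [-568784/15395, 688054/15395, 73797/15395]
step 1: P̄ = F·P·Fᵀ + Q = [30926308/46185 -36318323/46185 -492573/15395; -36318323/46185 42933163/46185 577923/15395; -492573/15395 577923/15395 161734/15395]
step 1: y = z − H·x̄ = [1256126/15395, 335748/3079]
step 1: S = H·P̄·Hᵀ + R = [165421333/46185 14032963/3079; 14032963/3079 18003202/3079]
step 1: K = P̄·Hᵀ·S⁻¹ = [-913991/160752661 385431850/1125268627; -465099338/1125268627 -84251033/1125268627; 11333583/160752661 -78290161/1125268627]
step 1: x' = x̄ + K·y = [-9572142/160752661, 3156000630/1125268627, 475734069/160752661]
step 1: P' = (I − K·H)·P̄ = [1413491889/1125268627 -1725209078/1125268627 -3469611967/1125268627; -1725209078/1125268627 3201211591/1125268627 5007125168/1125268627; -3469611967/1125268627 5007125168/1125268627 10252255579/1125268627]
step 2: x̄ = F·x = [-13213421073/1125268627, 13347431061/1125268627, -2874729918/1125268627]
step 2: P̄ = F·P·Fᵀ + Q = [152321113284/1125268627 -25470131199/160752661 -5076082357/1125268627; -25470131199/160752661 215541034193/1125268627 5776291979/1125268627; -5076082357/1125268627 5776291979/1125268627 9871260362/1125268627]
step 2: y = z − H·x̄ = [28444323413/1125268627, 45890799018/1125268627]
step 2: S = H·P̄·Hᵀ + R = [852306035099/1125268627 1052835939691/1125268627; 1052835939691/1125268627 1352555323030/1125268627]
step 2: K = P̄·Hᵀ·S⁻¹ = [-295188315525/39392859318307 13390887397658/39392859318307; -16171978261630/39392859318307 -2821461381969/39392859318307; 2991236825957/39392859318307 -2484414944865/39392859318307]
step 2: x' = x̄ + K·y = [532542679849128/275750015228149, -396177722196605/275750015228149, -884414040695855/275750015228149]
step 2: P' = (I − K·H)·P̄ = [329407901992523/275750015228149 -397276163892166/275750015228149 -800751282410357/275750015228149; -397276163892166/275750015228149 745969787911581/275750015228149 1152328032328932/275750015228149; -800751282410357/275750015228149 1152328032328932/275750015228149 2367472038002961/275750015228149]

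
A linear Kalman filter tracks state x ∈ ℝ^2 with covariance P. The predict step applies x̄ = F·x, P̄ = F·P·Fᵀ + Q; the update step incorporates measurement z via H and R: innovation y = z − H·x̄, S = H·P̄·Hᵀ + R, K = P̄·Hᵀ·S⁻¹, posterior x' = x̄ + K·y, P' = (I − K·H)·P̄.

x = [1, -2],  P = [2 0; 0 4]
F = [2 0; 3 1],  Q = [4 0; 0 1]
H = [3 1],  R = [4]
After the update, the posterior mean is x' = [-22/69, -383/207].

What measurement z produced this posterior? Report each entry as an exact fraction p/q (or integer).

z = [-3]

x̄ = F·x = [2, 1]
P̄ = F·P·Fᵀ + Q = [12 12; 12 23]
S = H·P̄·Hᵀ + R = [207]
K = P̄·Hᵀ·S⁻¹ = [16/69; 59/207]
x' − x̄ = [-160/69, -590/207] = K·y
y = (KᵀK)⁻¹·Kᵀ·(x' − x̄) = [-10]
z = y + H·x̄ = [-10] + [7] = [-3]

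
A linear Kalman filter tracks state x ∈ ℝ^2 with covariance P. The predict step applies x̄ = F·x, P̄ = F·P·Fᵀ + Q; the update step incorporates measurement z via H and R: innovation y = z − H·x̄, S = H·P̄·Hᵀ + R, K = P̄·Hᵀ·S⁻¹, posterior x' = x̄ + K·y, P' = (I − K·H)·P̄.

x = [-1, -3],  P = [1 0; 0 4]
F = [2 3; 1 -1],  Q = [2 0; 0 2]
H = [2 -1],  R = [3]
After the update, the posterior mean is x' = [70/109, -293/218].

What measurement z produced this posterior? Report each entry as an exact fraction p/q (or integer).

x̄ = F·x = [-11, 2]
P̄ = F·P·Fᵀ + Q = [42 -10; -10 7]
S = H·P̄·Hᵀ + R = [218]
K = P̄·Hᵀ·S⁻¹ = [47/109; -27/218]
x' − x̄ = [1269/109, -729/218] = K·y
y = (KᵀK)⁻¹·Kᵀ·(x' − x̄) = [27]
z = y + H·x̄ = [27] + [-24] = [3]

z = [3]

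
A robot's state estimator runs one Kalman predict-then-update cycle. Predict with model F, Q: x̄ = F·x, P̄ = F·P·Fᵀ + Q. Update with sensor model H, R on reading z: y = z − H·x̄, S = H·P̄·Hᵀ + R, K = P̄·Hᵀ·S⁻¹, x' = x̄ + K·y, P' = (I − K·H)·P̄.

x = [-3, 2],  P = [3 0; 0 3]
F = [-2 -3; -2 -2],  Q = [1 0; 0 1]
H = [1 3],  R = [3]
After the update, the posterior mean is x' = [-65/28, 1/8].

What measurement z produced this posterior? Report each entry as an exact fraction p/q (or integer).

x̄ = F·x = [0, 2]
P̄ = F·P·Fᵀ + Q = [40 30; 30 25]
S = H·P̄·Hᵀ + R = [448]
K = P̄·Hᵀ·S⁻¹ = [65/224; 15/64]
x' − x̄ = [-65/28, -15/8] = K·y
y = (KᵀK)⁻¹·Kᵀ·(x' − x̄) = [-8]
z = y + H·x̄ = [-8] + [6] = [-2]

z = [-2]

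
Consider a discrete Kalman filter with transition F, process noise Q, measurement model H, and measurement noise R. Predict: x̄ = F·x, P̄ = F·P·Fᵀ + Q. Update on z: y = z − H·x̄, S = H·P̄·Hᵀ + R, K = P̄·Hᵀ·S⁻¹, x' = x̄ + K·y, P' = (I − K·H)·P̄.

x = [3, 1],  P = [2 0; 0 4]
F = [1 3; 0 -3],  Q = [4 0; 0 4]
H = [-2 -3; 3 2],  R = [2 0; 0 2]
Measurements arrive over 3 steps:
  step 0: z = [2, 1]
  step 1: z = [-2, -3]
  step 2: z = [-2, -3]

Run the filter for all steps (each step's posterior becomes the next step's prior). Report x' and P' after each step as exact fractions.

step 0: x' = [415/278, -2056/1251], P' = [141/139 -130/139; -130/139 1268/1251]
step 1: x' = [-130380/47791, 365893/143373], P' = [132422/143373 -121804/143373; -121804/143373 133700/143373]
step 2: x' = [-3205612/1943475, 5037511/3498255], P' = [1190237/1295650 -328216/388695; -328216/388695 648712/699651]

step 0: x̄ = F·x = [6, -3]
step 0: P̄ = F·P·Fᵀ + Q = [42 -36; -36 40]
step 0: y = z − H·x̄ = [5, -11]
step 0: S = H·P̄·Hᵀ + R = [98 -24; -24 108]
step 0: K = P̄·Hᵀ·S⁻¹ = [54/139 163/278; -244/417 -487/1251]
step 0: x' = x̄ + K·y = [415/278, -2056/1251]
step 0: P' = (I − K·H)·P̄ = [141/139 -130/139; -130/139 1268/1251]
step 1: x̄ = F·x = [-2867/834, 2056/417]
step 1: P̄ = F·P·Fᵀ + Q = [1185/139 -878/139; -878/139 1824/139]
step 1: y = z − H·x̄ = [2467/417, -2125/834]
step 1: S = H·P̄·Hᵀ + R = [10898/139 -6640/139; -6640/139 7703/139]
step 1: K = P̄·Hᵀ·S⁻¹ = [50284/143373 76829/143373; -78746/143373 -49006/143373]
step 1: x' = x̄ + K·y = [-130380/47791, 365893/143373]
step 1: P' = (I − K·H)·P̄ = [132422/143373 -121804/143373; -121804/143373 133700/143373]
step 2: x̄ = F·x = [235513/47791, -365893/47791]
step 2: P̄ = F·P·Fᵀ + Q = [1178390/143373 -279296/47791; -279296/47791 592264/47791]
step 2: y = z − H·x̄ = [-722235/47791, -118126/47791]
step 2: S = H·P̄·Hᵀ + R = [10936778/143373 -2279516/47791; -2279516/47791 2648256/47791]
step 2: K = P̄·Hᵀ·S⁻¹ = [450843/1295650 4147813/7773900; -637132/1166085 -1187356/3498255]
step 2: x' = x̄ + K·y = [-3205612/1943475, 5037511/3498255]
step 2: P' = (I − K·H)·P̄ = [1190237/1295650 -328216/388695; -328216/388695 648712/699651]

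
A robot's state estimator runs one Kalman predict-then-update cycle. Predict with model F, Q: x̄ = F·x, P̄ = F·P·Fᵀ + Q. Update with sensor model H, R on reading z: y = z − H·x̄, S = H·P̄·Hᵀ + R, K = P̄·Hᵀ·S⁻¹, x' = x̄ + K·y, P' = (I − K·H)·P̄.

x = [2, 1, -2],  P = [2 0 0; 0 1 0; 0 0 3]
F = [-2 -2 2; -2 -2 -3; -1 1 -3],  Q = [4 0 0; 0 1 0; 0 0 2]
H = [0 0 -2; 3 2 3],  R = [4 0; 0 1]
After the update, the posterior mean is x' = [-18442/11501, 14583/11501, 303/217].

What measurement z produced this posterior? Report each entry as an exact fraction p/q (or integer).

x̄ = F·x = [-10, 0, 5]
P̄ = F·P·Fᵀ + Q = [28 -6 -16; -6 40 29; -16 29 32]
S = H·P̄·Hᵀ + R = [132 -212; -212 689]
K = P̄·Hᵀ·S⁻¹ = [128/217 2488/11501; -79/434 1843/11501; -102/217 2/217]
x' − x̄ = [96568/11501, 14583/11501, -782/217] = K·y
y = (KᵀK)⁻¹·Kᵀ·(x' − x̄) = [8, 17]
z = y + H·x̄ = [8, 17] + [-10, -15] = [-2, 2]

z = [-2, 2]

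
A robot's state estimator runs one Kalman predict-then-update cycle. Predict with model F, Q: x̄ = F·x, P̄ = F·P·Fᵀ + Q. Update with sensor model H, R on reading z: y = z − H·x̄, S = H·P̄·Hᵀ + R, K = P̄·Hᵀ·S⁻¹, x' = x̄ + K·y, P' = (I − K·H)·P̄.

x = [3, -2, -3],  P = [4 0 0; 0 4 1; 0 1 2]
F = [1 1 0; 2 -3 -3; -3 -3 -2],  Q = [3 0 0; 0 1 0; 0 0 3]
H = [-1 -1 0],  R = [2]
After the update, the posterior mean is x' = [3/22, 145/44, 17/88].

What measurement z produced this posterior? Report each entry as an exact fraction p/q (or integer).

z = [-3]

x̄ = F·x = [1, 21, 3]
P̄ = F·P·Fᵀ + Q = [11 -7 -26; -7 89 39; -26 39 95]
S = H·P̄·Hᵀ + R = [88]
K = P̄·Hᵀ·S⁻¹ = [-1/22; -41/44; -13/88]
x' − x̄ = [-19/22, -779/44, -247/88] = K·y
y = (KᵀK)⁻¹·Kᵀ·(x' − x̄) = [19]
z = y + H·x̄ = [19] + [-22] = [-3]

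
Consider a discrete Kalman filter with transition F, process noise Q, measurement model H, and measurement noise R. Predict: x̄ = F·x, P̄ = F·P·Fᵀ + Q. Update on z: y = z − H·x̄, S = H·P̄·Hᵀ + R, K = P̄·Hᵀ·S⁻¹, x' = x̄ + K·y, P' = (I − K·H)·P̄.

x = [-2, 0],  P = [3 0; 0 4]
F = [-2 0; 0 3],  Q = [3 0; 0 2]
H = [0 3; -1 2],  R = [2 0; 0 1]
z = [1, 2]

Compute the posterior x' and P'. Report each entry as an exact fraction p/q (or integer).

x' = [-359/484, 57/121]
P' = [405/242 95/242; 95/242 76/363]

x̄ = F·x = [4, 0]
P̄ = F·P·Fᵀ + Q = [15 0; 0 38]
y = z − H·x̄ = [1, 6]
S = H·P̄·Hᵀ + R = [344 228; 228 168]
K = P̄·Hᵀ·S⁻¹ = [285/484 -215/242; 38/121 19/726]
x' = x̄ + K·y = [-359/484, 57/121]
P' = (I − K·H)·P̄ = [405/242 95/242; 95/242 76/363]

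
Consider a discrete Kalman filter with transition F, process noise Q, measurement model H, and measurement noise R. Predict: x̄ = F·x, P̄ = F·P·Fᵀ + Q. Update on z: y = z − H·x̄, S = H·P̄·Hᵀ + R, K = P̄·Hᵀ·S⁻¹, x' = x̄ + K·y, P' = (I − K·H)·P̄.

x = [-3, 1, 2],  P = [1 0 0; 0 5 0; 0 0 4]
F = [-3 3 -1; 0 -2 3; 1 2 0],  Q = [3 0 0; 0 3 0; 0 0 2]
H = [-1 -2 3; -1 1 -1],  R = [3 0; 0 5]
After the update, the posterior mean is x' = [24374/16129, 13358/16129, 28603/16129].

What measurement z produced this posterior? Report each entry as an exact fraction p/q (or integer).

x̄ = F·x = [10, 4, -1]
P̄ = F·P·Fᵀ + Q = [61 -42 27; -42 59 -20; 27 -20 23]
S = H·P̄·Hᵀ + R = [417 -322; -322 326]
K = P̄·Hᵀ·S⁻¹ = [-3978/16129 -10361/16129; -2687/16129 6665/32258; 2096/16129 -1393/16129]
x' − x̄ = [-136916/16129, -51158/16129, 44732/16129] = K·y
y = (KᵀK)⁻¹·Kᵀ·(x' − x̄) = [24, 4]
z = y + H·x̄ = [24, 4] + [-21, -5] = [3, -1]

z = [3, -1]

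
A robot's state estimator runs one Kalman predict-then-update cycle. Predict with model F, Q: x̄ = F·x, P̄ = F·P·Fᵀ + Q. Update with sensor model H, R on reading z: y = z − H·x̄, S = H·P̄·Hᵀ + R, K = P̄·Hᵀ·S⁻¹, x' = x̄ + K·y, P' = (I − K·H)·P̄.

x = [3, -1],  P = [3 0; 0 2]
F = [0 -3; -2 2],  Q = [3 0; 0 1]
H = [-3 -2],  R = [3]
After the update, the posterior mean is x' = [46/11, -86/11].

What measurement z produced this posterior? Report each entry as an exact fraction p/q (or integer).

z = [3]

x̄ = F·x = [3, -8]
P̄ = F·P·Fᵀ + Q = [21 -12; -12 21]
S = H·P̄·Hᵀ + R = [132]
K = P̄·Hᵀ·S⁻¹ = [-13/44; -1/22]
x' − x̄ = [13/11, 2/11] = K·y
y = (KᵀK)⁻¹·Kᵀ·(x' − x̄) = [-4]
z = y + H·x̄ = [-4] + [7] = [3]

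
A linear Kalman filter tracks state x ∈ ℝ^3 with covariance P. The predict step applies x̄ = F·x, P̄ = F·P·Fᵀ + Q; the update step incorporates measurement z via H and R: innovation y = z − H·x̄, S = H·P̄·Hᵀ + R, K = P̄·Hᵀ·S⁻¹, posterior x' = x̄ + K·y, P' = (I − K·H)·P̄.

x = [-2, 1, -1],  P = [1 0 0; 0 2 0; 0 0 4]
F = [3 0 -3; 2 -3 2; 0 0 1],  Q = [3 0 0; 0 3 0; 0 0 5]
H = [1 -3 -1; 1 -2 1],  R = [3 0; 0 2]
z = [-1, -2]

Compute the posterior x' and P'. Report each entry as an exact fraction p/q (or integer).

x̄ = F·x = [-3, -9, -1]
P̄ = F·P·Fᵀ + Q = [48 -18 -12; -18 41 8; -12 8 9]
y = z − H·x̄ = [-26, -16]
S = H·P̄·Hᵀ + R = [609 367; 367 239]
K = P̄·Hᵀ·S⁻¹ = [411/5431 1005/5431; -1847/10862 -1345/10862; -1891/5431 2472/5431]
x' = x̄ + K·y = [-43059/5431, -14108/5431, 4183/5431]
P' = (I − K·H)·P̄ = [141474/5431 55941/5431 -27582/5431; 55941/5431 46399/10862 -10887/5431; -27582/5431 -10887/5431 10752/5431]

x' = [-43059/5431, -14108/5431, 4183/5431]
P' = [141474/5431 55941/5431 -27582/5431; 55941/5431 46399/10862 -10887/5431; -27582/5431 -10887/5431 10752/5431]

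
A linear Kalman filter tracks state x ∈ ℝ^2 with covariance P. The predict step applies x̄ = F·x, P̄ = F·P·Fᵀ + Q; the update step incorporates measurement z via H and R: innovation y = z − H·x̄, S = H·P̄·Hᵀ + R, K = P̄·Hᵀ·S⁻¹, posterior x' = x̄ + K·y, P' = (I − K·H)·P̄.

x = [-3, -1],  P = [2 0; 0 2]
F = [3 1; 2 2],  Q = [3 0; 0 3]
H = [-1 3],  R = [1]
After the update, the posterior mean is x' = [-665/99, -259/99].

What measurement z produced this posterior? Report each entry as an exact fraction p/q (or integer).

x̄ = F·x = [-10, -8]
P̄ = F·P·Fᵀ + Q = [23 16; 16 19]
S = H·P̄·Hᵀ + R = [99]
K = P̄·Hᵀ·S⁻¹ = [25/99; 41/99]
x' − x̄ = [325/99, 533/99] = K·y
y = (KᵀK)⁻¹·Kᵀ·(x' − x̄) = [13]
z = y + H·x̄ = [13] + [-14] = [-1]

z = [-1]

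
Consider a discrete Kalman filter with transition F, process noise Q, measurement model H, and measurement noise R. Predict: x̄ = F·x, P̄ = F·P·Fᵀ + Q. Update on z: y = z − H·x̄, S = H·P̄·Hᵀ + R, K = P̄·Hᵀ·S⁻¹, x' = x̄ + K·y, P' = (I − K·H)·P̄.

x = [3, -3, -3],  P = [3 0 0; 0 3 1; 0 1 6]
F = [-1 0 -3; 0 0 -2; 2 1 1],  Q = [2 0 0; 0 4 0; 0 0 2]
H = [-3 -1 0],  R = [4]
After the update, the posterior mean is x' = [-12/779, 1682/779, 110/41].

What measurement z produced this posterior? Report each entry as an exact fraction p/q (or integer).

z = [-2]

x̄ = F·x = [6, 6, 0]
P̄ = F·P·Fᵀ + Q = [59 36 -27; 36 28 -14; -27 -14 25]
S = H·P̄·Hᵀ + R = [779]
K = P̄·Hᵀ·S⁻¹ = [-213/779; -136/779; 5/41]
x' − x̄ = [-4686/779, -2992/779, 110/41] = K·y
y = (KᵀK)⁻¹·Kᵀ·(x' − x̄) = [22]
z = y + H·x̄ = [22] + [-24] = [-2]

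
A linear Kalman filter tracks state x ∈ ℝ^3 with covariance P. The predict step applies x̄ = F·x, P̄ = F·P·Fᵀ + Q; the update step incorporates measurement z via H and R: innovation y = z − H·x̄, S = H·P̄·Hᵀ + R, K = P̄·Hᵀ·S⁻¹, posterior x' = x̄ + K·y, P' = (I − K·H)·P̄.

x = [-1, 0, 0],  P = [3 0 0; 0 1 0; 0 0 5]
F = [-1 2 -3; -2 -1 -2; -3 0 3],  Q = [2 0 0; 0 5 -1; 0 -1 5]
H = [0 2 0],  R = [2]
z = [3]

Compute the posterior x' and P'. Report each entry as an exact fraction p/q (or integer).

x' = [43/77, 116/77, 244/77]
P' = [1846/77 34/77 -1888/77; 34/77 38/77 -13/77; -1888/77 -13/77 5591/77]

x̄ = F·x = [1, 2, 3]
P̄ = F·P·Fᵀ + Q = [54 34 -36; 34 38 -13; -36 -13 77]
y = z − H·x̄ = [-1]
S = H·P̄·Hᵀ + R = [154]
K = P̄·Hᵀ·S⁻¹ = [34/77; 38/77; -13/77]
x' = x̄ + K·y = [43/77, 116/77, 244/77]
P' = (I − K·H)·P̄ = [1846/77 34/77 -1888/77; 34/77 38/77 -13/77; -1888/77 -13/77 5591/77]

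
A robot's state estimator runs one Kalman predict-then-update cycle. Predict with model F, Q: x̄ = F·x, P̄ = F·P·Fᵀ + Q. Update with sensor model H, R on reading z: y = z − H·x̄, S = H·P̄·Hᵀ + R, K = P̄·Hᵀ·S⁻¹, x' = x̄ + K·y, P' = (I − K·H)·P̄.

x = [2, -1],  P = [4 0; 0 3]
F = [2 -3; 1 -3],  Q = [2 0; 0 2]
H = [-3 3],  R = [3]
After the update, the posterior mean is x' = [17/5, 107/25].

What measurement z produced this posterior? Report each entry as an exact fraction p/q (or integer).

z = [3]

x̄ = F·x = [7, 5]
P̄ = F·P·Fᵀ + Q = [45 35; 35 33]
S = H·P̄·Hᵀ + R = [75]
K = P̄·Hᵀ·S⁻¹ = [-2/5; -2/25]
x' − x̄ = [-18/5, -18/25] = K·y
y = (KᵀK)⁻¹·Kᵀ·(x' − x̄) = [9]
z = y + H·x̄ = [9] + [-6] = [3]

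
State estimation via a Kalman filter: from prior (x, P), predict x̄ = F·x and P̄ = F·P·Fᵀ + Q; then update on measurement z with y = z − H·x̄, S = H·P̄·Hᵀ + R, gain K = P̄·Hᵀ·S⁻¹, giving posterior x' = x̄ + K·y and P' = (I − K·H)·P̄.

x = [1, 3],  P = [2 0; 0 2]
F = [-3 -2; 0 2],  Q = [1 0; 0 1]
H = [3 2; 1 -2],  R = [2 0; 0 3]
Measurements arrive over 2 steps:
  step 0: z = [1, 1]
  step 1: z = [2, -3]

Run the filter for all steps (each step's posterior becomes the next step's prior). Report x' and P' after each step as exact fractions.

step 0: x̄ = F·x = [-9, 6]
step 0: P̄ = F·P·Fᵀ + Q = [27 -8; -8 9]
step 0: y = z − H·x̄ = [16, 22]
step 0: S = H·P̄·Hᵀ + R = [185 77; 77 98]
step 0: K = P̄·Hᵀ·S⁻¹ = [437/1743 2950/12201; 202/1743 -4348/12201]
step 0: x' = x̄ + K·y = [1345/4067, 58/4067]
step 0: P' = (I − K·H)·P̄ = [3742/12201 -2554/12201; -2554/12201 5245/12201]
step 1: x̄ = F·x = [-593/581, 116/4067]
step 1: P̄ = F·P·Fᵀ + Q = [739/249 -808/1743; -808/1743 33181/12201]
step 1: y = z − H·x̄ = [20355/4067, -7818/4067]
step 1: S = H·P̄·Hᵀ + R = [415153/12201 -489/4067; -489/4067 76054/4067]
step 1: K = P̄·Hᵀ·S⁻¹ = [1825643/7763297 1628726/7763297; 915022/7763297 -2444556/7763297]
step 1: x' = x̄ + K·y = [-1917350/7763297, 9500210/7763297]
step 1: P' = (I − K·H)·P̄ = [2134366/7763297 -1375906/7763297; -1375906/7763297 2978881/7763297]

step 0: x' = [1345/4067, 58/4067], P' = [3742/12201 -2554/12201; -2554/12201 5245/12201]
step 1: x' = [-1917350/7763297, 9500210/7763297], P' = [2134366/7763297 -1375906/7763297; -1375906/7763297 2978881/7763297]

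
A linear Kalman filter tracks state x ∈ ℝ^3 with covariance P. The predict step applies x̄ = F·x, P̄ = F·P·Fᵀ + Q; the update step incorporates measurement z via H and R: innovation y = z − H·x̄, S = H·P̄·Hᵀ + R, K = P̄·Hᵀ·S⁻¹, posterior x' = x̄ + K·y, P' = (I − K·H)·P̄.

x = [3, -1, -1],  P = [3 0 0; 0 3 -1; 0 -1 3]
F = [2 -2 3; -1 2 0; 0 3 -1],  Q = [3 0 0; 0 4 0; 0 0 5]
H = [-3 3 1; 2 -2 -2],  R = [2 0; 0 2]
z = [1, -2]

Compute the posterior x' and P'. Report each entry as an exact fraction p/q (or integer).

x̄ = F·x = [5, -5, -2]
P̄ = F·P·Fᵀ + Q = [66 -24 -38; -24 19 20; -38 20 41]
y = z − H·x̄ = [33, -26]
S = H·P̄·Hᵀ + R = [1588 -1344; -1344 1162]
K = P̄·Hᵀ·S⁻¹ = [-247/695 -928/4865; 271/2780 3/695; -1163/2780 -3183/4865]
x' = x̄ + K·y = [-8604/4865, -5269/2780, 23459/19460]
P' = (I − K·H)·P̄ = [26126/4865 3419/695 3121/4865; 3419/695 13953/2780 -289/2780; 3121/4865 -289/2780 27239/19460]

x' = [-8604/4865, -5269/2780, 23459/19460]
P' = [26126/4865 3419/695 3121/4865; 3419/695 13953/2780 -289/2780; 3121/4865 -289/2780 27239/19460]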